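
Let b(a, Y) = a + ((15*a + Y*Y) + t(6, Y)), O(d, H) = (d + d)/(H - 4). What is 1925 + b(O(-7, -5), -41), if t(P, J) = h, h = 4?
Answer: 32714/9 ≈ 3634.9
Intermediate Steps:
t(P, J) = 4
O(d, H) = 2*d/(-4 + H) (O(d, H) = (2*d)/(-4 + H) = 2*d/(-4 + H))
b(a, Y) = 4 + Y² + 16*a (b(a, Y) = a + ((15*a + Y*Y) + 4) = a + ((15*a + Y²) + 4) = a + ((Y² + 15*a) + 4) = a + (4 + Y² + 15*a) = 4 + Y² + 16*a)
1925 + b(O(-7, -5), -41) = 1925 + (4 + (-41)² + 16*(2*(-7)/(-4 - 5))) = 1925 + (4 + 1681 + 16*(2*(-7)/(-9))) = 1925 + (4 + 1681 + 16*(2*(-7)*(-⅑))) = 1925 + (4 + 1681 + 16*(14/9)) = 1925 + (4 + 1681 + 224/9) = 1925 + 15389/9 = 32714/9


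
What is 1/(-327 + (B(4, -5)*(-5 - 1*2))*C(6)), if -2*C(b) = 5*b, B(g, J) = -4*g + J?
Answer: -1/2532 ≈ -0.00039494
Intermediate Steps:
B(g, J) = J - 4*g
C(b) = -5*b/2
1/(-327 + (B(4, -5)*(-5 - 1*2))*C(6)) = 1/(-327 + ((-5 - 4*4)*(-5 - 1*2))*(-5/2*6)) = 1/(-327 + ((-5 - 16)*(-5 - 2))*(-15)) = 1/(-327 - 21*(-7)*(-15)) = 1/(-327 + 147*(-15)) = 1/(-327 - 2205) = 1/(-2532) = -1/2532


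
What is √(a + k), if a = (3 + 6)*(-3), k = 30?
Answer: √3 ≈ 1.7320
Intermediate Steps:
a = -27 (a = 9*(-3) = -27)
√(a + k) = √(-27 + 30) = √3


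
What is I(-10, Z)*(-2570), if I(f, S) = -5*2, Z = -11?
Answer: 25700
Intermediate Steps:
I(f, S) = -10
I(-10, Z)*(-2570) = -10*(-2570) = 25700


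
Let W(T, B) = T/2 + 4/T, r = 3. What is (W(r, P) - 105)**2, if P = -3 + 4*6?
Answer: 375769/36 ≈ 10438.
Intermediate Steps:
P = 21 (P = -3 + 24 = 21)
W(T, B) = T/2 + 4/T (W(T, B) = T*(1/2) + 4/T = T/2 + 4/T)
(W(r, P) - 105)**2 = (((1/2)*3 + 4/3) - 105)**2 = ((3/2 + 4*(1/3)) - 105)**2 = ((3/2 + 4/3) - 105)**2 = (17/6 - 105)**2 = (-613/6)**2 = 375769/36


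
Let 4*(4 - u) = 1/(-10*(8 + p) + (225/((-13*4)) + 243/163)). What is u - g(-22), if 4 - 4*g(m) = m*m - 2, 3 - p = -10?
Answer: 445591991/3607998 ≈ 123.50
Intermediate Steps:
p = 13 (p = 3 - 1*(-10) = 3 + 10 = 13)
g(m) = 3/2 - m²/4 (g(m) = 1 - (m*m - 2)/4 = 1 - (m² - 2)/4 = 1 - (-2 + m²)/4 = 1 + (½ - m²/4) = 3/2 - m²/4)
u = 7218115/1803999 (u = 4 - 1/(4*(-10*(8 + 13) + (225/((-13*4)) + 243/163))) = 4 - 1/(4*(-10*21 + (225/(-52) + 243*(1/163)))) = 4 - 1/(4*(-210 + (225*(-1/52) + 243/163))) = 4 - 1/(4*(-210 + (-225/52 + 243/163))) = 4 - 1/(4*(-210 - 24039/8476)) = 4 - 1/(4*(-1803999/8476)) = 4 - ¼*(-8476/1803999) = 4 + 2119/1803999 = 7218115/1803999 ≈ 4.0012)
u - g(-22) = 7218115/1803999 - (3/2 - ¼*(-22)²) = 7218115/1803999 - (3/2 - ¼*484) = 7218115/1803999 - (3/2 - 121) = 7218115/1803999 - 1*(-239/2) = 7218115/1803999 + 239/2 = 445591991/3607998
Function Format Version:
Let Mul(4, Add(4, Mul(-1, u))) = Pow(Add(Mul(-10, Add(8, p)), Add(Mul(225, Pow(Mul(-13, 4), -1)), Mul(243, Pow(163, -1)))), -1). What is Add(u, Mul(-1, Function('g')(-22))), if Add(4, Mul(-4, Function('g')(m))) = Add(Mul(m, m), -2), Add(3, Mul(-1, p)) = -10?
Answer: Rational(445591991, 3607998) ≈ 123.50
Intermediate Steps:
p = 13 (p = Add(3, Mul(-1, -10)) = Add(3, 10) = 13)
Function('g')(m) = Add(Rational(3, 2), Mul(Rational(-1, 4), Pow(m, 2))) (Function('g')(m) = Add(1, Mul(Rational(-1, 4), Add(Mul(m, m), -2))) = Add(1, Mul(Rational(-1, 4), Add(Pow(m, 2), -2))) = Add(1, Mul(Rational(-1, 4), Add(-2, Pow(m, 2)))) = Add(1, Add(Rational(1, 2), Mul(Rational(-1, 4), Pow(m, 2)))) = Add(Rational(3, 2), Mul(Rational(-1, 4), Pow(m, 2))))
u = Rational(7218115, 1803999) (u = Add(4, Mul(Rational(-1, 4), Pow(Add(Mul(-10, Add(8, 13)), Add(Mul(225, Pow(Mul(-13, 4), -1)), Mul(243, Pow(163, -1)))), -1))) = Add(4, Mul(Rational(-1, 4), Pow(Add(Mul(-10, 21), Add(Mul(225, Pow(-52, -1)), Mul(243, Rational(1, 163)))), -1))) = Add(4, Mul(Rational(-1, 4), Pow(Add(-210, Add(Mul(225, Rational(-1, 52)), Rational(243, 163))), -1))) = Add(4, Mul(Rational(-1, 4), Pow(Add(-210, Add(Rational(-225, 52), Rational(243, 163))), -1))) = Add(4, Mul(Rational(-1, 4), Pow(Add(-210, Rational(-24039, 8476)), -1))) = Add(4, Mul(Rational(-1, 4), Pow(Rational(-1803999, 8476), -1))) = Add(4, Mul(Rational(-1, 4), Rational(-8476, 1803999))) = Add(4, Rational(2119, 1803999)) = Rational(7218115, 1803999) ≈ 4.0012)
Add(u, Mul(-1, Function('g')(-22))) = Add(Rational(7218115, 1803999), Mul(-1, Add(Rational(3, 2), Mul(Rational(-1, 4), Pow(-22, 2))))) = Add(Rational(7218115, 1803999), Mul(-1, Add(Rational(3, 2), Mul(Rational(-1, 4), 484)))) = Add(Rational(7218115, 1803999), Mul(-1, Add(Rational(3, 2), -121))) = Add(Rational(7218115, 1803999), Mul(-1, Rational(-239, 2))) = Add(Rational(7218115, 1803999), Rational(239, 2)) = Rational(445591991, 3607998)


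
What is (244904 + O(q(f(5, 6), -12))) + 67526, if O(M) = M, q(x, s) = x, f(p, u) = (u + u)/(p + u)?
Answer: 3436742/11 ≈ 3.1243e+5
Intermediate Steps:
f(p, u) = 2*u/(p + u) (f(p, u) = (2*u)/(p + u) = 2*u/(p + u))
(244904 + O(q(f(5, 6), -12))) + 67526 = (244904 + 2*6/(5 + 6)) + 67526 = (244904 + 2*6/11) + 67526 = (244904 + 2*6*(1/11)) + 67526 = (244904 + 12/11) + 67526 = 2693956/11 + 67526 = 3436742/11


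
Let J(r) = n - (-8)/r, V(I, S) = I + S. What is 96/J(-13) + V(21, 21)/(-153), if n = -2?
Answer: -1886/51 ≈ -36.980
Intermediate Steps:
J(r) = -2 + 8/r (J(r) = -2 - (-8)/r = -2 + 8/r)
96/J(-13) + V(21, 21)/(-153) = 96/(-2 + 8/(-13)) + (21 + 21)/(-153) = 96/(-2 + 8*(-1/13)) + 42*(-1/153) = 96/(-2 - 8/13) - 14/51 = 96/(-34/13) - 14/51 = 96*(-13/34) - 14/51 = -624/17 - 14/51 = -1886/51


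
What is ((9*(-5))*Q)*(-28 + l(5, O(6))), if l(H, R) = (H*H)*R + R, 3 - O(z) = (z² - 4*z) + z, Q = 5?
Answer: 94050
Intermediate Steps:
O(z) = 3 - z² + 3*z (O(z) = 3 - ((z² - 4*z) + z) = 3 - (z² - 3*z) = 3 + (-z² + 3*z) = 3 - z² + 3*z)
l(H, R) = R + R*H² (l(H, R) = H²*R + R = R*H² + R = R + R*H²)
((9*(-5))*Q)*(-28 + l(5, O(6))) = ((9*(-5))*5)*(-28 + (3 - 1*6² + 3*6)*(1 + 5²)) = (-45*5)*(-28 + (3 - 1*36 + 18)*(1 + 25)) = -225*(-28 + (3 - 36 + 18)*26) = -225*(-28 - 15*26) = -225*(-28 - 390) = -225*(-418) = 94050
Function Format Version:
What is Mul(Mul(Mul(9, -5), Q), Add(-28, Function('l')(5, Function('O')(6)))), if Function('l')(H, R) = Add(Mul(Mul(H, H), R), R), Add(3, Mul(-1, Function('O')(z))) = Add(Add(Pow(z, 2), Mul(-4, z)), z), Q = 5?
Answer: 94050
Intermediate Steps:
Function('O')(z) = Add(3, Mul(-1, Pow(z, 2)), Mul(3, z)) (Function('O')(z) = Add(3, Mul(-1, Add(Add(Pow(z, 2), Mul(-4, z)), z))) = Add(3, Mul(-1, Add(Pow(z, 2), Mul(-3, z)))) = Add(3, Add(Mul(-1, Pow(z, 2)), Mul(3, z))) = Add(3, Mul(-1, Pow(z, 2)), Mul(3, z)))
Function('l')(H, R) = Add(R, Mul(R, Pow(H, 2))) (Function('l')(H, R) = Add(Mul(Pow(H, 2), R), R) = Add(Mul(R, Pow(H, 2)), R) = Add(R, Mul(R, Pow(H, 2))))
Mul(Mul(Mul(9, -5), Q), Add(-28, Function('l')(5, Function('O')(6)))) = Mul(Mul(Mul(9, -5), 5), Add(-28, Mul(Add(3, Mul(-1, Pow(6, 2)), Mul(3, 6)), Add(1, Pow(5, 2))))) = Mul(Mul(-45, 5), Add(-28, Mul(Add(3, Mul(-1, 36), 18), Add(1, 25)))) = Mul(-225, Add(-28, Mul(Add(3, -36, 18), 26))) = Mul(-225, Add(-28, Mul(-15, 26))) = Mul(-225, Add(-28, -390)) = Mul(-225, -418) = 94050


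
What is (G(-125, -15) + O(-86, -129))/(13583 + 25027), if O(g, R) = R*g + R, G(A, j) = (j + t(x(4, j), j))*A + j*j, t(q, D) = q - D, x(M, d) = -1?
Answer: 2263/7722 ≈ 0.29306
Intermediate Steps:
G(A, j) = j**2 - A (G(A, j) = (j + (-1 - j))*A + j*j = -A + j**2 = j**2 - A)
O(g, R) = R + R*g
(G(-125, -15) + O(-86, -129))/(13583 + 25027) = (((-15)**2 - 1*(-125)) - 129*(1 - 86))/(13583 + 25027) = ((225 + 125) - 129*(-85))/38610 = (350 + 10965)*(1/38610) = 11315*(1/38610) = 2263/7722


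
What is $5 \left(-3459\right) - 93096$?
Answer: $-110391$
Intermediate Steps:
$5 \left(-3459\right) - 93096 = -17295 - 93096 = -110391$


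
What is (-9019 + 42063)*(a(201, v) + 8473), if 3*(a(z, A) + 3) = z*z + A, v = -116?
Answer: 2170825580/3 ≈ 7.2361e+8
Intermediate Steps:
a(z, A) = -3 + A/3 + z**2/3 (a(z, A) = -3 + (z*z + A)/3 = -3 + (z**2 + A)/3 = -3 + (A + z**2)/3 = -3 + (A/3 + z**2/3) = -3 + A/3 + z**2/3)
(-9019 + 42063)*(a(201, v) + 8473) = (-9019 + 42063)*((-3 + (1/3)*(-116) + (1/3)*201**2) + 8473) = 33044*((-3 - 116/3 + (1/3)*40401) + 8473) = 33044*((-3 - 116/3 + 13467) + 8473) = 33044*(40276/3 + 8473) = 33044*(65695/3) = 2170825580/3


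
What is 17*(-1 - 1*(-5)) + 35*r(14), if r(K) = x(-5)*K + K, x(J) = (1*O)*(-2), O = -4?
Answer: 4478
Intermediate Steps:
x(J) = 8 (x(J) = (1*(-4))*(-2) = -4*(-2) = 8)
r(K) = 9*K (r(K) = 8*K + K = 9*K)
17*(-1 - 1*(-5)) + 35*r(14) = 17*(-1 - 1*(-5)) + 35*(9*14) = 17*(-1 + 5) + 35*126 = 17*4 + 4410 = 68 + 4410 = 4478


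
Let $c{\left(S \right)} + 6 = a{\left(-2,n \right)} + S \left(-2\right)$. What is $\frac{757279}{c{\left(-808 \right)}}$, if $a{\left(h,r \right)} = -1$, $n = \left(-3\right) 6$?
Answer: $\frac{757279}{1609} \approx 470.65$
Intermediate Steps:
$n = -18$
$c{\left(S \right)} = -7 - 2 S$ ($c{\left(S \right)} = -6 + \left(-1 + S \left(-2\right)\right) = -6 - \left(1 + 2 S\right) = -7 - 2 S$)
$\frac{757279}{c{\left(-808 \right)}} = \frac{757279}{-7 - -1616} = \frac{757279}{-7 + 1616} = \frac{757279}{1609}$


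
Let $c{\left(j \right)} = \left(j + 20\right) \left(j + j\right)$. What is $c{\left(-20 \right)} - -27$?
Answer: $27$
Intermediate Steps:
$c{\left(j \right)} = 2 j \left(20 + j\right)$ ($c{\left(j \right)} = \left(20 + j\right) 2 j = 2 j \left(20 + j\right)$)
$c{\left(-20 \right)} - -27 = 2 \left(-20\right) \left(20 - 20\right) - -27 = 2 \left(-20\right) 0 + 27 = 0 + 27 = 27$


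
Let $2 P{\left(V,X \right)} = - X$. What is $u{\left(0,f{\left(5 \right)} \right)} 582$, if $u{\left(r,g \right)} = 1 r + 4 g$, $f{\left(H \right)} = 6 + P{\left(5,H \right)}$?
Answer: $8148$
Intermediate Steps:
$P{\left(V,X \right)} = - \frac{X}{2}$ ($P{\left(V,X \right)} = \frac{\left(-1\right) X}{2} = - \frac{X}{2}$)
$f{\left(H \right)} = 6 - \frac{H}{2}$
$u{\left(r,g \right)} = r + 4 g$
$u{\left(0,f{\left(5 \right)} \right)} 582 = \left(0 + 4 \left(6 - \frac{5}{2}\right)\right) 582 = \left(0 + 4 \cdot \frac{7}{2}\right) 582 = \left(0 + 14\right) 582 = 14 \cdot 582 = 8148$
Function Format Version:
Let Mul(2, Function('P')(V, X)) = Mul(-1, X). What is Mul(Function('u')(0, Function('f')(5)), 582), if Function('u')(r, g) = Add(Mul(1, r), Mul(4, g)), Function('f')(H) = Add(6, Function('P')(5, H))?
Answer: 8148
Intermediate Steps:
Function('P')(V, X) = Mul(Rational(-1, 2), X) (Function('P')(V, X) = Mul(Rational(1, 2), Mul(-1, X)) = Mul(Rational(-1, 2), X))
Function('f')(H) = Add(6, Mul(Rational(-1, 2), H))
Function('u')(r, g) = Add(r, Mul(4, g))
Mul(Function('u')(0, Function('f')(5)), 582) = Mul(Add(0, Mul(4, Add(6, Mul(Rational(-1, 2), 5)))), 582) = Mul(Add(0, Mul(4, Add(6, Rational(-5, 2)))), 582) = Mul(Add(0, Mul(4, Rational(7, 2))), 582) = Mul(Add(0, 14), 582) = Mul(14, 582) = 8148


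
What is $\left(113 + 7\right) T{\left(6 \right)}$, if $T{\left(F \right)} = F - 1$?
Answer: $600$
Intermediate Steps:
$T{\left(F \right)} = -1 + F$ ($T{\left(F \right)} = F - 1 = -1 + F$)
$\left(113 + 7\right) T{\left(6 \right)} = \left(113 + 7\right) \left(-1 + 6\right) = 120 \cdot 5 = 600$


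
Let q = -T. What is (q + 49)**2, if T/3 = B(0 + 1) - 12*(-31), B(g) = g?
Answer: 1144900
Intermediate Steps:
T = 1119 (T = 3*((0 + 1) - 12*(-31)) = 3*(1 + 372) = 3*373 = 1119)
q = -1119 (q = -1*1119 = -1119)
(q + 49)**2 = (-1119 + 49)**2 = (-1070)**2 = 1144900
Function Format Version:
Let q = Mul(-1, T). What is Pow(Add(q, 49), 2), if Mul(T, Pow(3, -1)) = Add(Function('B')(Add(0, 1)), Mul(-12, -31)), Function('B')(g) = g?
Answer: 1144900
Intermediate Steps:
T = 1119 (T = Mul(3, Add(Add(0, 1), Mul(-12, -31))) = Mul(3, Add(1, 372)) = Mul(3, 373) = 1119)
q = -1119 (q = Mul(-1, 1119) = -1119)
Pow(Add(q, 49), 2) = Pow(Add(-1119, 49), 2) = Pow(-1070, 2) = 1144900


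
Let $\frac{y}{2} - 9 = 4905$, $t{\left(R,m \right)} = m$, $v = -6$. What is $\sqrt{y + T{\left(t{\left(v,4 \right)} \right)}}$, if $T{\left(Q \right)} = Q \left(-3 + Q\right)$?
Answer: $2 \sqrt{2458} \approx 99.156$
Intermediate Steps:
$y = 9828$ ($y = 18 + 2 \cdot 4905 = 18 + 9810 = 9828$)
$\sqrt{y + T{\left(t{\left(v,4 \right)} \right)}} = \sqrt{9828 + 4 \left(-3 + 4\right)} = \sqrt{9828 + 4 \cdot 1} = \sqrt{9828 + 4} = \sqrt{9832} = 2 \sqrt{2458}$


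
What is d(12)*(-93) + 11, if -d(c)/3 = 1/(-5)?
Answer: -224/5 ≈ -44.800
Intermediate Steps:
d(c) = ⅗ (d(c) = -3/(-5) = -3*(-⅕) = ⅗)
d(12)*(-93) + 11 = (⅗)*(-93) + 11 = -279/5 + 11 = -224/5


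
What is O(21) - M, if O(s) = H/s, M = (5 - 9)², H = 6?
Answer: -110/7 ≈ -15.714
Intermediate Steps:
M = 16 (M = (-4)² = 16)
O(s) = 6/s
O(21) - M = 6/21 - 1*16 = 6*(1/21) - 16 = 2/7 - 16 = -110/7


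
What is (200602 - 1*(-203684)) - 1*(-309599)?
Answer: 713885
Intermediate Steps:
(200602 - 1*(-203684)) - 1*(-309599) = (200602 + 203684) + 309599 = 404286 + 309599 = 713885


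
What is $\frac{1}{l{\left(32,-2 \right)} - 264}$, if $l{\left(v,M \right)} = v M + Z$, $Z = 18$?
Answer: $- \frac{1}{310} \approx -0.0032258$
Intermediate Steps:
$l{\left(v,M \right)} = 18 + M v$ ($l{\left(v,M \right)} = v M + 18 = M v + 18 = 18 + M v$)
$\frac{1}{l{\left(32,-2 \right)} - 264} = \frac{1}{\left(18 - 64\right) - 264} = \frac{1}{-46 - 264} = \frac{1}{-310} = - \frac{1}{310}$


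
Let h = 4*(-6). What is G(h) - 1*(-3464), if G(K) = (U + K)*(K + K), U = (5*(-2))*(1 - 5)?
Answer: 2696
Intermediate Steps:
h = -24
U = 40 (U = -10*(-4) = 40)
G(K) = 2*K*(40 + K) (G(K) = (40 + K)*(K + K) = (40 + K)*(2*K) = 2*K*(40 + K))
G(h) - 1*(-3464) = 2*(-24)*(40 - 24) - 1*(-3464) = 2*(-24)*16 + 3464 = -768 + 3464 = 2696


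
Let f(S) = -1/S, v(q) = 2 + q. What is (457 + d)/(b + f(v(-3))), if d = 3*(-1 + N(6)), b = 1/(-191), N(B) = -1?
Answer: 86141/190 ≈ 453.37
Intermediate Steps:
b = -1/191 ≈ -0.0052356
d = -6 (d = 3*(-1 - 1) = 3*(-2) = -6)
(457 + d)/(b + f(v(-3))) = (457 - 6)/(-1/191 - 1/(2 - 3)) = 451/(-1/191 - 1/(-1)) = 451/(-1/191 - 1*(-1)) = 451/(-1/191 + 1) = 451/(190/191) = 451*(191/190) = 86141/190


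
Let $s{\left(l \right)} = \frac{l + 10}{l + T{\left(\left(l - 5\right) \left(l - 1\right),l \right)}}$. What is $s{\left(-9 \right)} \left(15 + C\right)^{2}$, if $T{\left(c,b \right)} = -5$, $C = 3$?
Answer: $- \frac{162}{7} \approx -23.143$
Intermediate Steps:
$s{\left(l \right)} = \frac{10 + l}{-5 + l}$ ($s{\left(l \right)} = \frac{l + 10}{l - 5} = \frac{10 + l}{-5 + l}$)
$s{\left(-9 \right)} \left(15 + C\right)^{2} = \frac{10 - 9}{-5 - 9} \left(15 + 3\right)^{2} = \frac{1}{-14} \cdot 1 \cdot 18^{2} = \left(- \frac{1}{14}\right) 1 \cdot 324 = \left(- \frac{1}{14}\right) 324 = - \frac{162}{7}$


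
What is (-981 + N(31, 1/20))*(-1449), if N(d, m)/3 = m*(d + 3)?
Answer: 14140791/10 ≈ 1.4141e+6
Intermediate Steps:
N(d, m) = 3*m*(3 + d) (N(d, m) = 3*(m*(d + 3)) = 3*(m*(3 + d)) = 3*m*(3 + d))
(-981 + N(31, 1/20))*(-1449) = (-981 + 3*(3 + 31)/20)*(-1449) = (-981 + 3*(1/20)*34)*(-1449) = (-981 + 51/10)*(-1449) = -9759/10*(-1449) = 14140791/10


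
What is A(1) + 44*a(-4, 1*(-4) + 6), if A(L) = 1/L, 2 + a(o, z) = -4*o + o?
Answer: 441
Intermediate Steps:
a(o, z) = -2 - 3*o (a(o, z) = -2 + (-4*o + o) = -2 - 3*o)
A(1) + 44*a(-4, 1*(-4) + 6) = 1/1 + 44*(-2 - 3*(-4)) = 1 + 44*(-2 + 12) = 1 + 44*10 = 1 + 440 = 441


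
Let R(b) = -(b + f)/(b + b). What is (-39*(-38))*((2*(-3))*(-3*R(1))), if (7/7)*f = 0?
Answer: -13338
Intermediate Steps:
f = 0
R(b) = -½ (R(b) = -(b + 0)/(b + b) = -b/(2*b) = -b*1/(2*b) = -1*½ = -½)
(-39*(-38))*((2*(-3))*(-3*R(1))) = (-39*(-38))*((2*(-3))*(-3*(-½))) = 1482*(-6*3/2) = 1482*(-9) = -13338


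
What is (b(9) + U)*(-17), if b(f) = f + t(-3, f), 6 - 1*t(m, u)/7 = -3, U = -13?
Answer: -1003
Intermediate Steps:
t(m, u) = 63 (t(m, u) = 42 - 7*(-3) = 42 + 21 = 63)
b(f) = 63 + f (b(f) = f + 63 = 63 + f)
(b(9) + U)*(-17) = ((63 + 9) - 13)*(-17) = (72 - 13)*(-17) = 59*(-17) = -1003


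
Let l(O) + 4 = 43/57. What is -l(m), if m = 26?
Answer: 185/57 ≈ 3.2456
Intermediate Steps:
l(O) = -185/57 (l(O) = -4 + 43/57 = -185/57)
-l(m) = -1*(-185/57) = 185/57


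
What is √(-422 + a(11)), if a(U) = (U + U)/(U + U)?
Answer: I*√421 ≈ 20.518*I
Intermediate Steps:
a(U) = 1 (a(U) = (2*U)/((2*U)) = (2*U)*(1/(2*U)) = 1)
√(-422 + a(11)) = √(-422 + 1) = √(-421) = I*√421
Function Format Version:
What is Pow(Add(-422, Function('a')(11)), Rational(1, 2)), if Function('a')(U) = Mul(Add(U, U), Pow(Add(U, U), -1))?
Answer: Mul(I, Pow(421, Rational(1, 2))) ≈ Mul(20.518, I)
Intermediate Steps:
Function('a')(U) = 1 (Function('a')(U) = Mul(Mul(2, U), Pow(Mul(2, U), -1)) = Mul(Mul(2, U), Mul(Rational(1, 2), Pow(U, -1))) = 1)
Pow(Add(-422, Function('a')(11)), Rational(1, 2)) = Pow(Add(-422, 1), Rational(1, 2)) = Pow(-421, Rational(1, 2)) = Mul(I, Pow(421, Rational(1, 2)))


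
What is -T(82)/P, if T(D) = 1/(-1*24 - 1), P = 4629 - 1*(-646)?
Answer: 1/131875 ≈ 7.5829e-6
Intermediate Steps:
P = 5275 (P = 4629 + 646 = 5275)
T(D) = -1/25 (T(D) = 1/(-24 - 1) = 1/(-25) = -1/25)
-T(82)/P = -(-1)/(25*5275) = -1*(-1/131875) = 1/131875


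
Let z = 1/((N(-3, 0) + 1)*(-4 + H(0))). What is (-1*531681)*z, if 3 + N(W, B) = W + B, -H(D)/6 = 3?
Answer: -531681/110 ≈ -4833.5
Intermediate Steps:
H(D) = -18 (H(D) = -6*3 = -18)
N(W, B) = -3 + B + W (N(W, B) = -3 + (W + B) = -3 + (B + W) = -3 + B + W)
z = 1/110 (z = 1/(((-3 + 0 - 3) + 1)*(-4 - 18)) = 1/((-6 + 1)*(-22)) = 1/(-5*(-22)) = 1/110 ≈ 0.0090909)
(-1*531681)*z = -1*531681*(1/110) = -531681*1/110 = -531681/110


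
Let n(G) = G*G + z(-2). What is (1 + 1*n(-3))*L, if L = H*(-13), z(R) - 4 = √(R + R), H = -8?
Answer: 1456 + 208*I ≈ 1456.0 + 208.0*I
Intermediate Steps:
z(R) = 4 + √2*√R (z(R) = 4 + √(R + R) = 4 + √(2*R) = 4 + √2*√R)
n(G) = 4 + G² + 2*I (n(G) = G*G + (4 + √2*√(-2)) = G² + (4 + √2*(I*√2)) = G² + (4 + 2*I) = 4 + G² + 2*I)
L = 104 (L = -8*(-13) = 104)
(1 + 1*n(-3))*L = (1 + 1*(4 + (-3)² + 2*I))*104 = (1 + 1*(4 + 9 + 2*I))*104 = (1 + 1*(13 + 2*I))*104 = (1 + (13 + 2*I))*104 = (14 + 2*I)*104 = 1456 + 208*I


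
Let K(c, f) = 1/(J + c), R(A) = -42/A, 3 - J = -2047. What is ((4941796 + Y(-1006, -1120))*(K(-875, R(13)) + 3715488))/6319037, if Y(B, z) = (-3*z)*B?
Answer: 6817631788144036/7424868475 ≈ 9.1822e+5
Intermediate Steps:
J = 2050 (J = 3 - 1*(-2047) = 3 + 2047 = 2050)
Y(B, z) = -3*B*z
K(c, f) = 1/(2050 + c)
((4941796 + Y(-1006, -1120))*(K(-875, R(13)) + 3715488))/6319037 = ((4941796 - 3*(-1006)*(-1120))*(1/(2050 - 875) + 3715488))/6319037 = ((4941796 - 3380160)*(1/1175 + 3715488))*(1/6319037) = (1561636*(1/1175 + 3715488))*(1/6319037) = (1561636*(4365698401/1175))*(1/6319037) = (6817631788144036/1175)*(1/6319037) = 6817631788144036/7424868475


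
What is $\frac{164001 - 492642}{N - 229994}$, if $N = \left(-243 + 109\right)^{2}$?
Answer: $\frac{328641}{212038} \approx 1.5499$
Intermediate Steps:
$N = 17956$ ($N = \left(-134\right)^{2} = 17956$)
$\frac{164001 - 492642}{N - 229994} = \frac{164001 - 492642}{17956 - 229994} = - \frac{328641}{-212038} = \left(-328641\right) \left(- \frac{1}{212038}\right) = \frac{328641}{212038}$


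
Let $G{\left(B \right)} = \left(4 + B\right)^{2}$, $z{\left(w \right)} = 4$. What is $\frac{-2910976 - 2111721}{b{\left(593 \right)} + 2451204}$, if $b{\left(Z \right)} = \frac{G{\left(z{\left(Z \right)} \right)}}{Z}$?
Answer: $- \frac{2978459321}{1453564036} \approx -2.0491$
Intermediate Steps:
$b{\left(Z \right)} = \frac{64}{Z}$ ($b{\left(Z \right)} = \frac{\left(4 + 4\right)^{2}}{Z} = \frac{8^{2}}{Z} = \frac{64}{Z}$)
$\frac{-2910976 - 2111721}{b{\left(593 \right)} + 2451204} = \frac{-2910976 - 2111721}{\frac{64}{593} + 2451204} = - \frac{5022697}{64 \cdot \frac{1}{593} + 2451204} = - \frac{5022697}{\frac{64}{593} + 2451204} = - \frac{5022697}{\frac{1453564036}{593}} = \left(-5022697\right) \frac{593}{1453564036} = - \frac{2978459321}{1453564036}$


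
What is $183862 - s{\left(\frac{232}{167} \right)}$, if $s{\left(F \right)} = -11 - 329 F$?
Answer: $\frac{30783119}{167} \approx 1.8433 \cdot 10^{5}$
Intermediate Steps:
$s{\left(F \right)} = -11 - 329 F$
$183862 - s{\left(\frac{232}{167} \right)} = 183862 - \left(-11 - 329 \cdot \frac{232}{167}\right) = 183862 - \left(-11 - 329 \cdot 232 \cdot \frac{1}{167}\right) = 183862 - \left(-11 - \frac{76328}{167}\right) = 183862 - - \frac{78165}{167} = 183862 + \frac{78165}{167} = \frac{30783119}{167}$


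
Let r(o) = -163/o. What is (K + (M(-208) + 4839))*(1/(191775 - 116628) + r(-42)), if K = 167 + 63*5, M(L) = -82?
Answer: 21390842239/1052058 ≈ 20332.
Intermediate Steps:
K = 482 (K = 167 + 315 = 482)
(K + (M(-208) + 4839))*(1/(191775 - 116628) + r(-42)) = (482 + (-82 + 4839))*(1/(191775 - 116628) - 163/(-42)) = (482 + 4757)*(1/75147 - 163*(-1/42)) = 5239*(1/75147 + 163/42) = 5239*(4083001/1052058) = 21390842239/1052058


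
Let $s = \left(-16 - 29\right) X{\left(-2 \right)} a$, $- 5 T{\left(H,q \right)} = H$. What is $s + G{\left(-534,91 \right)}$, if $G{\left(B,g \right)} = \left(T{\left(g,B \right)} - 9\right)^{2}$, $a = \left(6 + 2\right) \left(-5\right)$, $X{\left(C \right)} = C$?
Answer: $- \frac{71504}{25} \approx -2860.2$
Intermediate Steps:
$T{\left(H,q \right)} = - \frac{H}{5}$
$a = -40$ ($a = 8 \left(-5\right) = -40$)
$G{\left(B,g \right)} = \left(-9 - \frac{g}{5}\right)^{2}$ ($G{\left(B,g \right)} = \left(- \frac{g}{5} - 9\right)^{2} = \left(-9 - \frac{g}{5}\right)^{2}$)
$s = -3600$ ($s = \left(-16 - 29\right) \left(-2\right) \left(-40\right) = \left(-45\right) \left(-2\right) \left(-40\right) = 90 \left(-40\right) = -3600$)
$s + G{\left(-534,91 \right)} = -3600 + \frac{\left(45 + 91\right)^{2}}{25} = -3600 + \frac{136^{2}}{25} = -3600 + \frac{1}{25} \cdot 18496 = -3600 + \frac{18496}{25} = - \frac{71504}{25}$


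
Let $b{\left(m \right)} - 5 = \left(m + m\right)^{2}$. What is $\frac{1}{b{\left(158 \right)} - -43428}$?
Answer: $\frac{1}{143289} \approx 6.9789 \cdot 10^{-6}$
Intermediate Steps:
$b{\left(m \right)} = 5 + 4 m^{2}$ ($b{\left(m \right)} = 5 + \left(m + m\right)^{2} = 5 + \left(2 m\right)^{2} = 5 + 4 m^{2}$)
$\frac{1}{b{\left(158 \right)} - -43428} = \frac{1}{\left(5 + 4 \cdot 158^{2}\right) - -43428} = \frac{1}{\left(5 + 4 \cdot 24964\right) + 43428} = \frac{1}{\left(5 + 99856\right) + 43428} = \frac{1}{99861 + 43428} = \frac{1}{143289}$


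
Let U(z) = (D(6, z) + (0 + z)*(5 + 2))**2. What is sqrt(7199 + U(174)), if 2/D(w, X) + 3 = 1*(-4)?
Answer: sqrt(73011327)/7 ≈ 1220.7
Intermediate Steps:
D(w, X) = -2/7 (D(w, X) = 2/(-3 + 1*(-4)) = 2/(-3 - 4) = 2/(-7) = 2*(-1/7) = -2/7)
U(z) = (-2/7 + 7*z)**2 (U(z) = (-2/7 + (0 + z)*(5 + 2))**2 = (-2/7 + z*7)**2 = (-2/7 + 7*z)**2)
sqrt(7199 + U(174)) = sqrt(7199 + (-2 + 49*174)**2/49) = sqrt(7199 + (-2 + 8526)**2/49) = sqrt(7199 + (1/49)*8524**2) = sqrt(7199 + (1/49)*72658576) = sqrt(7199 + 72658576/49) = sqrt(73011327/49) = sqrt(73011327)/7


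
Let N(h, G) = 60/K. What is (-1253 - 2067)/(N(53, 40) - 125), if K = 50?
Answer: 16600/619 ≈ 26.817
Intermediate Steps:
N(h, G) = 6/5 (N(h, G) = 60/50 = 60*(1/50) = 6/5)
(-1253 - 2067)/(N(53, 40) - 125) = (-1253 - 2067)/(6/5 - 125) = -3320/(-619/5) = -3320*(-5/619) = 16600/619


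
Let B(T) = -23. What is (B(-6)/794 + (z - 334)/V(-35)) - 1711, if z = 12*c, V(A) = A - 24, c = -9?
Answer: -79803915/46846 ≈ -1703.5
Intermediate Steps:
V(A) = -24 + A
z = -108 (z = 12*(-9) = -108)
(B(-6)/794 + (z - 334)/V(-35)) - 1711 = (-23/794 + (-108 - 334)/(-24 - 35)) - 1711 = (-23*1/794 - 442/(-59)) - 1711 = (-23/794 - 442*(-1/59)) - 1711 = (-23/794 + 442/59) - 1711 = 349591/46846 - 1711 = -79803915/46846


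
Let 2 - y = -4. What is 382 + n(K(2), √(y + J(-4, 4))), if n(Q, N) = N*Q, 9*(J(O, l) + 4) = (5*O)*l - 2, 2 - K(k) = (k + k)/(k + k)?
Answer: 382 + 8*I/3 ≈ 382.0 + 2.6667*I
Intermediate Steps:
K(k) = 1 (K(k) = 2 - (k + k)/(k + k) = 2 - 2*k/(2*k) = 2 - 2*k*1/(2*k) = 2 - 1*1 = 2 - 1 = 1)
J(O, l) = -38/9 + 5*O*l/9 (J(O, l) = -4 + ((5*O)*l - 2)/9 = -4 + (5*O*l - 2)/9 = -4 + (-2 + 5*O*l)/9 = -4 + (-2/9 + 5*O*l/9) = -38/9 + 5*O*l/9)
y = 6 (y = 2 - 1*(-4) = 2 + 4 = 6)
382 + n(K(2), √(y + J(-4, 4))) = 382 + √(6 + (-38/9 + (5/9)*(-4)*4))*1 = 382 + √(6 + (-38/9 - 80/9))*1 = 382 + √(6 - 118/9)*1 = 382 + √(-64/9)*1 = 382 + (8*I/3)*1 = 382 + 8*I/3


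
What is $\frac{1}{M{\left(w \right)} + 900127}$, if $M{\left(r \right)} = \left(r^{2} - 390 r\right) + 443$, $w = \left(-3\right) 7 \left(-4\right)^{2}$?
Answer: $\frac{1}{1144506} \approx 8.7374 \cdot 10^{-7}$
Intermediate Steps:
$w = -336$ ($w = \left(-21\right) 16 = -336$)
$M{\left(r \right)} = 443 + r^{2} - 390 r$
$\frac{1}{M{\left(w \right)} + 900127} = \frac{1}{\left(443 + \left(-336\right)^{2} - -131040\right) + 900127} = \frac{1}{\left(443 + 112896 + 131040\right) + 900127} = \frac{1}{244379 + 900127} = \frac{1}{1144506}$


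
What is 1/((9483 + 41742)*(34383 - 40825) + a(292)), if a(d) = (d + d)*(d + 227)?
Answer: -1/329688354 ≈ -3.0332e-9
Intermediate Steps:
a(d) = 2*d*(227 + d) (a(d) = (2*d)*(227 + d) = 2*d*(227 + d))
1/((9483 + 41742)*(34383 - 40825) + a(292)) = 1/((9483 + 41742)*(34383 - 40825) + 2*292*(227 + 292)) = 1/(51225*(-6442) + 2*292*519) = 1/(-329991450 + 303096) = 1/(-329688354) = -1/329688354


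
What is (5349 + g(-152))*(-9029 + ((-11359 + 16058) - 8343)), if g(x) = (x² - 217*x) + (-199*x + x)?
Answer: -1159997709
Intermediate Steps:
g(x) = x² - 415*x (g(x) = (x² - 217*x) - 198*x = x² - 415*x)
(5349 + g(-152))*(-9029 + ((-11359 + 16058) - 8343)) = (5349 - 152*(-415 - 152))*(-9029 + ((-11359 + 16058) - 8343)) = (5349 - 152*(-567))*(-9029 + (4699 - 8343)) = (5349 + 86184)*(-9029 - 3644) = 91533*(-12673) = -1159997709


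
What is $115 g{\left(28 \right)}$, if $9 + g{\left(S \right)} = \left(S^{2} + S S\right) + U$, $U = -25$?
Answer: $176410$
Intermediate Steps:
$g{\left(S \right)} = -34 + 2 S^{2}$ ($g{\left(S \right)} = -9 - \left(25 - S^{2} - S S\right) = -9 + \left(\left(S^{2} + S^{2}\right) - 25\right) = -9 + \left(2 S^{2} - 25\right) = -9 + \left(-25 + 2 S^{2}\right) = -34 + 2 S^{2}$)
$115 g{\left(28 \right)} = 115 \left(-34 + 2 \cdot 28^{2}\right) = 115 \left(-34 + 2 \cdot 784\right) = 115 \left(-34 + 1568\right) = 115 \cdot 1534 = 176410$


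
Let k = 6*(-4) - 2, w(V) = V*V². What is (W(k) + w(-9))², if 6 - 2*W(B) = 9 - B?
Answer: 2211169/4 ≈ 5.5279e+5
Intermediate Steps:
w(V) = V³
k = -26 (k = -24 - 2 = -26)
W(B) = -3/2 + B/2 (W(B) = 3 - (9 - B)/2 = 3 + (-9/2 + B/2) = -3/2 + B/2)
(W(k) + w(-9))² = ((-3/2 + (½)*(-26)) + (-9)³)² = ((-3/2 - 13) - 729)² = (-29/2 - 729)² = (-1487/2)² = 2211169/4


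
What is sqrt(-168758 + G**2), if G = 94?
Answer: I*sqrt(159922) ≈ 399.9*I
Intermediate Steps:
sqrt(-168758 + G**2) = sqrt(-168758 + 94**2) = sqrt(-168758 + 8836) = sqrt(-159922) = I*sqrt(159922)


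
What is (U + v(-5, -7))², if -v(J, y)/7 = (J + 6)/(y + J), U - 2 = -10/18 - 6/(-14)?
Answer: 383161/63504 ≈ 6.0337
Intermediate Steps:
U = 118/63 (U = 2 + (-10/18 - 6/(-14)) = 2 + (-10*1/18 - 6*(-1/14)) = 2 + (-5/9 + 3/7) = 2 - 8/63 = 118/63 ≈ 1.8730)
v(J, y) = -7*(6 + J)/(J + y) (v(J, y) = -7*(J + 6)/(y + J) = -7*(6 + J)/(J + y))
(U + v(-5, -7))² = (118/63 + 7*(-6 - 1*(-5))/(-5 - 7))² = (118/63 + 7*(-6 + 5)/(-12))² = (118/63 + 7*(-1/12)*(-1))² = (118/63 + 7/12)² = (619/252)² = 383161/63504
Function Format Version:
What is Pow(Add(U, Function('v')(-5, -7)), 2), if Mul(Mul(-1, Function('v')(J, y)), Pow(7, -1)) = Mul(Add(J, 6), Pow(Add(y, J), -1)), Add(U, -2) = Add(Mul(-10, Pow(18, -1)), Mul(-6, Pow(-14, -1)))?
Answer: Rational(383161, 63504) ≈ 6.0337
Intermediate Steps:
U = Rational(118, 63) (U = Add(2, Add(Mul(-10, Pow(18, -1)), Mul(-6, Pow(-14, -1)))) = Add(2, Add(Mul(-10, Rational(1, 18)), Mul(-6, Rational(-1, 14)))) = Add(2, Add(Rational(-5, 9), Rational(3, 7))) = Add(2, Rational(-8, 63)) = Rational(118, 63) ≈ 1.8730)
Function('v')(J, y) = Mul(-7, Pow(Add(J, y), -1), Add(6, J)) (Function('v')(J, y) = Mul(-7, Mul(Add(J, 6), Pow(Add(y, J), -1))) = Mul(-7, Mul(Add(6, J), Pow(Add(J, y), -1))) = Mul(-7, Mul(Pow(Add(J, y), -1), Add(6, J))) = Mul(-7, Pow(Add(J, y), -1), Add(6, J)))
Pow(Add(U, Function('v')(-5, -7)), 2) = Pow(Add(Rational(118, 63), Mul(7, Pow(Add(-5, -7), -1), Add(-6, Mul(-1, -5)))), 2) = Pow(Add(Rational(118, 63), Mul(7, Pow(-12, -1), Add(-6, 5))), 2) = Pow(Add(Rational(118, 63), Mul(7, Rational(-1, 12), -1)), 2) = Pow(Add(Rational(118, 63), Rational(7, 12)), 2) = Pow(Rational(619, 252), 2) = Rational(383161, 63504)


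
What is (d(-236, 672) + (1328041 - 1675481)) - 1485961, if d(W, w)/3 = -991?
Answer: -1836374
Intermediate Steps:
d(W, w) = -2973 (d(W, w) = 3*(-991) = -2973)
(d(-236, 672) + (1328041 - 1675481)) - 1485961 = (-2973 + (1328041 - 1675481)) - 1485961 = (-2973 - 347440) - 1485961 = -350413 - 1485961 = -1836374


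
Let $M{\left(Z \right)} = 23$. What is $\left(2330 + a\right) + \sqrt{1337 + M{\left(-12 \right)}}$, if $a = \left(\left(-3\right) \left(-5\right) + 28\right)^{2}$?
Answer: $4179 + 4 \sqrt{85} \approx 4215.9$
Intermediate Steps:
$a = 1849$ ($a = \left(15 + 28\right)^{2} = 43^{2} = 1849$)
$\left(2330 + a\right) + \sqrt{1337 + M{\left(-12 \right)}} = \left(2330 + 1849\right) + \sqrt{1337 + 23} = 4179 + \sqrt{1360} = 4179 + 4 \sqrt{85}$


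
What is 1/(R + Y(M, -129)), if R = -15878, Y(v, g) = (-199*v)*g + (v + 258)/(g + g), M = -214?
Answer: -129/710721910 ≈ -1.8151e-7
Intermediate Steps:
Y(v, g) = (258 + v)/(2*g) - 199*g*v (Y(v, g) = -199*g*v + (258 + v)/((2*g)) = -199*g*v + (258 + v)*(1/(2*g)) = -199*g*v + (258 + v)/(2*g) = (258 + v)/(2*g) - 199*g*v)
1/(R + Y(M, -129)) = 1/(-15878 + (½)*(258 - 214 - 398*(-214)*(-129)²)/(-129)) = 1/(-15878 + (½)*(-1/129)*(258 - 214 - 398*(-214)*16641)) = 1/(-15878 + (½)*(-1/129)*(258 - 214 + 1417347252)) = 1/(-15878 + (½)*(-1/129)*1417347296) = 1/(-15878 - 708673648/129) = 1/(-710721910/129) = -129/710721910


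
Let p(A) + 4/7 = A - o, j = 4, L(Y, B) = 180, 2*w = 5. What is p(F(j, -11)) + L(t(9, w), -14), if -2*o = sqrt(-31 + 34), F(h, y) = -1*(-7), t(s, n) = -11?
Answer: 1305/7 + sqrt(3)/2 ≈ 187.29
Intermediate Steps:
w = 5/2 (w = (1/2)*5 = 5/2 ≈ 2.5000)
F(h, y) = 7
o = -sqrt(3)/2 (o = -sqrt(-31 + 34)/2 = -sqrt(3)/2 ≈ -0.86602)
p(A) = -4/7 + A + sqrt(3)/2 (p(A) = -4/7 + (A - (-1)*sqrt(3)/2) = -4/7 + (A + sqrt(3)/2) = -4/7 + A + sqrt(3)/2)
p(F(j, -11)) + L(t(9, w), -14) = (-4/7 + 7 + sqrt(3)/2) + 180 = (45/7 + sqrt(3)/2) + 180 = 1305/7 + sqrt(3)/2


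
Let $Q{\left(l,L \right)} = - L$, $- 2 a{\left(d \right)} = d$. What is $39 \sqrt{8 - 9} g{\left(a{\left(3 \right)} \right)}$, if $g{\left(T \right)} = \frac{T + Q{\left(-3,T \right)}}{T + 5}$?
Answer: $0$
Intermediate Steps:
$a{\left(d \right)} = - \frac{d}{2}$
$g{\left(T \right)} = 0$ ($g{\left(T \right)} = \frac{T - T}{T + 5} = \frac{0}{5 + T} = 0$)
$39 \sqrt{8 - 9} g{\left(a{\left(3 \right)} \right)} = 39 \sqrt{8 - 9} \cdot 0 = 39 \sqrt{-1} \cdot 0 = 39 i 0 = 0$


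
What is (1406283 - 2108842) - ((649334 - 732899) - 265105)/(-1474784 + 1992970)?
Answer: -182027944652/259093 ≈ -7.0256e+5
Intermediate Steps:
(1406283 - 2108842) - ((649334 - 732899) - 265105)/(-1474784 + 1992970) = -702559 - (-83565 - 265105)/518186 = -702559 - (-348670)/518186 = -702559 - 1*(-174335/259093) = -702559 + 174335/259093 = -182027944652/259093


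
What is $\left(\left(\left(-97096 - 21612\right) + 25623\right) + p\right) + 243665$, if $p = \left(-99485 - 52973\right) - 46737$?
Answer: $-48615$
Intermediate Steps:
$p = -199195$ ($p = -152458 - 46737 = -199195$)
$\left(\left(\left(-97096 - 21612\right) + 25623\right) + p\right) + 243665 = \left(\left(\left(-97096 - 21612\right) + 25623\right) - 199195\right) + 243665 = \left(\left(-118708 + 25623\right) - 199195\right) + 243665 = \left(-93085 - 199195\right) + 243665 = -292280 + 243665 = -48615$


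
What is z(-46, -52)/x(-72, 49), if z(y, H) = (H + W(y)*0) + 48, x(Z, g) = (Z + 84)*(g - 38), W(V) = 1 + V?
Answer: -1/33 ≈ -0.030303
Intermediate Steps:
x(Z, g) = (-38 + g)*(84 + Z) (x(Z, g) = (84 + Z)*(-38 + g) = (-38 + g)*(84 + Z))
z(y, H) = 48 + H (z(y, H) = (H + (1 + y)*0) + 48 = (H + 0) + 48 = H + 48 = 48 + H)
z(-46, -52)/x(-72, 49) = (48 - 52)/(-3192 - 38*(-72) + 84*49 - 72*49) = -4/(-3192 + 2736 + 4116 - 3528) = -4/132 = -4*1/132 = -1/33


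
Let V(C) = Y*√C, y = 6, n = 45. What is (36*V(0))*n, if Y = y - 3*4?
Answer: 0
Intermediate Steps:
Y = -6 (Y = 6 - 3*4 = 6 - 12 = -6)
V(C) = -6*√C
(36*V(0))*n = (36*(-6*√0))*45 = (36*(-6*0))*45 = (36*0)*45 = 0*45 = 0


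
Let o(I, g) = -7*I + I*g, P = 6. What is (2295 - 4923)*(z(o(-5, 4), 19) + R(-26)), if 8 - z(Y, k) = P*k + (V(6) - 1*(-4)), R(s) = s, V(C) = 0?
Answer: 357408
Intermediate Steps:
z(Y, k) = 4 - 6*k (z(Y, k) = 8 - (6*k + (0 - 1*(-4))) = 8 - (6*k + (0 + 4)) = 8 - (6*k + 4) = 8 - (4 + 6*k) = 8 + (-4 - 6*k) = 4 - 6*k)
(2295 - 4923)*(z(o(-5, 4), 19) + R(-26)) = (2295 - 4923)*((4 - 6*19) - 26) = -2628*((4 - 114) - 26) = -2628*(-110 - 26) = -2628*(-136) = 357408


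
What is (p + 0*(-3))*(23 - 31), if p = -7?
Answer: 56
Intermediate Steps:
(p + 0*(-3))*(23 - 31) = (-7 + 0*(-3))*(23 - 31) = (-7 + 0)*(-8) = -7*(-8) = 56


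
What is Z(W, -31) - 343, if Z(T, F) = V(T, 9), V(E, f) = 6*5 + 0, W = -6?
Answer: -313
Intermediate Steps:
V(E, f) = 30 (V(E, f) = 30 + 0 = 30)
Z(T, F) = 30
Z(W, -31) - 343 = 30 - 343 = -313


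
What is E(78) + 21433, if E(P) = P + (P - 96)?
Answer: 21493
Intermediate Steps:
E(P) = -96 + 2*P (E(P) = P + (-96 + P) = -96 + 2*P)
E(78) + 21433 = (-96 + 2*78) + 21433 = (-96 + 156) + 21433 = 60 + 21433 = 21493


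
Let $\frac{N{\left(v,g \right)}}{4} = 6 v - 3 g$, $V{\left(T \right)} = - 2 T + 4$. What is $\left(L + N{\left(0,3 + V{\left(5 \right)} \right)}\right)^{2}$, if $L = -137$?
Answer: $10201$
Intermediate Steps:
$V{\left(T \right)} = 4 - 2 T$
$N{\left(v,g \right)} = - 12 g + 24 v$ ($N{\left(v,g \right)} = 4 \left(6 v - 3 g\right) = 4 \left(- 3 g + 6 v\right) = - 12 g + 24 v$)
$\left(L + N{\left(0,3 + V{\left(5 \right)} \right)}\right)^{2} = \left(-137 - 12 \left(3 + \left(4 - 10\right)\right)\right)^{2} = \left(-137 + \left(- 12 \left(3 - 6\right) + 0\right)\right)^{2} = \left(-137 + \left(\left(-12\right) \left(-3\right) + 0\right)\right)^{2} = \left(-137 + \left(36 + 0\right)\right)^{2} = \left(-137 + 36\right)^{2} = \left(-101\right)^{2} = 10201$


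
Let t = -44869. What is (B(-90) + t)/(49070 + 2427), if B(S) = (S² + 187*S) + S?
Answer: -53689/51497 ≈ -1.0426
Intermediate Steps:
B(S) = S² + 188*S
(B(-90) + t)/(49070 + 2427) = (-90*(188 - 90) - 44869)/(49070 + 2427) = (-90*98 - 44869)/51497 = (-8820 - 44869)*(1/51497) = -53689*1/51497 = -53689/51497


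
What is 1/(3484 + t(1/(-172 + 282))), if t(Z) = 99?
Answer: 1/3583 ≈ 0.00027910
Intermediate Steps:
1/(3484 + t(1/(-172 + 282))) = 1/(3484 + 99) = 1/3583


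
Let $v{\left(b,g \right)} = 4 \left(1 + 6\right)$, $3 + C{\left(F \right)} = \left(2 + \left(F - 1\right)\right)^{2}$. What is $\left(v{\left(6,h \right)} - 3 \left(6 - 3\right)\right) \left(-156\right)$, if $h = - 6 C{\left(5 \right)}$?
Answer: $-2964$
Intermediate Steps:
$C{\left(F \right)} = -3 + \left(1 + F\right)^{2}$ ($C{\left(F \right)} = -3 + \left(2 + \left(F - 1\right)\right)^{2} = -3 + \left(2 + \left(-1 + F\right)\right)^{2} = -3 + \left(1 + F\right)^{2}$)
$h = -198$ ($h = - 6 \left(-3 + \left(1 + 5\right)^{2}\right) = - 6 \left(-3 + 6^{2}\right) = - 6 \left(-3 + 36\right) = \left(-6\right) 33 = -198$)
$v{\left(b,g \right)} = 28$ ($v{\left(b,g \right)} = 4 \cdot 7 = 28$)
$\left(v{\left(6,h \right)} - 3 \left(6 - 3\right)\right) \left(-156\right) = \left(28 - 3 \left(6 - 3\right)\right) \left(-156\right) = \left(28 - 9\right) \left(-156\right) = 19 \left(-156\right) = -2964$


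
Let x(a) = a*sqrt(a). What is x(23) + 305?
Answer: 305 + 23*sqrt(23) ≈ 415.30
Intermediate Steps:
x(a) = a**(3/2)
x(23) + 305 = 23**(3/2) + 305 = 23*sqrt(23) + 305 = 305 + 23*sqrt(23)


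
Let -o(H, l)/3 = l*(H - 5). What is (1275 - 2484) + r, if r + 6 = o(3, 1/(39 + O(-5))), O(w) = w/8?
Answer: -372957/307 ≈ -1214.8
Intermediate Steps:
O(w) = w/8 (O(w) = w*(1/8) = w/8)
o(H, l) = -3*l*(-5 + H) (o(H, l) = -3*l*(H - 5) = -3*l*(-5 + H))
r = -1794/307 (r = -6 + 3*(5 - 1*3)/(39 + (1/8)*(-5)) = -6 + 3*(5 - 3)/(39 - 5/8) = -6 + 3*2/(307/8) = -6 + 3*(8/307)*2 = -6 + 48/307 = -1794/307 ≈ -5.8437)
(1275 - 2484) + r = (1275 - 2484) - 1794/307 = -1209 - 1794/307 = -372957/307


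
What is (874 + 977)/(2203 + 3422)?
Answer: 617/1875 ≈ 0.32907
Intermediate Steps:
(874 + 977)/(2203 + 3422) = 1851/5625 = 1851*(1/5625) = 617/1875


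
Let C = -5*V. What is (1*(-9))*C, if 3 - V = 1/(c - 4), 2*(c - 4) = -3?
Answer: 165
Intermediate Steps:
c = 5/2 (c = 4 + (½)*(-3) = 4 - 3/2 = 5/2 ≈ 2.5000)
V = 11/3 (V = 3 - 1/(5/2 - 4) = 3 - 1/(-3/2) = 3 - 1*(-⅔) = 3 + ⅔ = 11/3 ≈ 3.6667)
C = -55/3 (C = -5*11/3 = -55/3 ≈ -18.333)
(1*(-9))*C = (1*(-9))*(-55/3) = -9*(-55/3) = 165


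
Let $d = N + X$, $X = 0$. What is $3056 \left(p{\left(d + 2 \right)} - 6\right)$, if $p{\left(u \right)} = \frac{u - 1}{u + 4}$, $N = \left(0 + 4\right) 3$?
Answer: $- \frac{145160}{9} \approx -16129.0$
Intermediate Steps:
$N = 12$ ($N = 4 \cdot 3 = 12$)
$d = 12$ ($d = 12 + 0 = 12$)
$p{\left(u \right)} = \frac{-1 + u}{4 + u}$
$3056 \left(p{\left(d + 2 \right)} - 6\right) = 3056 \left(\frac{-1 + \left(12 + 2\right)}{4 + \left(12 + 2\right)} - 6\right) = 3056 \left(\frac{-1 + 14}{4 + 14} - 6\right) = 3056 \left(\frac{1}{18} \cdot 13 - 6\right) = 3056 \left(\frac{13}{18} - 6\right) = 3056 \left(- \frac{95}{18}\right) = - \frac{145160}{9}$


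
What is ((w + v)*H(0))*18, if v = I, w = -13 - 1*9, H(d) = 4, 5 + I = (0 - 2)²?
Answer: -1656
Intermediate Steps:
I = -1 (I = -5 + (0 - 2)² = -5 + (-2)² = -5 + 4 = -1)
w = -22 (w = -13 - 9 = -22)
v = -1
((w + v)*H(0))*18 = ((-22 - 1)*4)*18 = -23*4*18 = -92*18 = -1656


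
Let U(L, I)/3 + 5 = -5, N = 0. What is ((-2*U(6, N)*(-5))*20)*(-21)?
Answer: 126000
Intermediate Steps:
U(L, I) = -30 (U(L, I) = -15 + 3*(-5) = -15 - 15 = -30)
((-2*U(6, N)*(-5))*20)*(-21) = ((-2*(-30)*(-5))*20)*(-21) = ((60*(-5))*20)*(-21) = -300*20*(-21) = -6000*(-21) = 126000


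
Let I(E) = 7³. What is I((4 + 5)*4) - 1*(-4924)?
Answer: 5267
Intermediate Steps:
I(E) = 343
I((4 + 5)*4) - 1*(-4924) = 343 - 1*(-4924) = 343 + 4924 = 5267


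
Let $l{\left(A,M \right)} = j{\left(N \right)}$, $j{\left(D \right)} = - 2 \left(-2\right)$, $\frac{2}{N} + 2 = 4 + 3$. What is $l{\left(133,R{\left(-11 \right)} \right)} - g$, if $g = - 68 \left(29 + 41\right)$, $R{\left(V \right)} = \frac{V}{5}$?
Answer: $4764$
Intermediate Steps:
$N = \frac{2}{5}$ ($N = \frac{2}{-2 + \left(4 + 3\right)} = \frac{2}{-2 + 7} = \frac{2}{5} \approx 0.4$)
$j{\left(D \right)} = 4$ ($j{\left(D \right)} = \left(-1\right) \left(-4\right) = 4$)
$R{\left(V \right)} = \frac{V}{5}$ ($R{\left(V \right)} = V \frac{1}{5} = \frac{V}{5}$)
$l{\left(A,M \right)} = 4$
$g = -4760$ ($g = \left(-68\right) 70 = -4760$)
$l{\left(133,R{\left(-11 \right)} \right)} - g = 4 - -4760 = 4 + 4760 = 4764$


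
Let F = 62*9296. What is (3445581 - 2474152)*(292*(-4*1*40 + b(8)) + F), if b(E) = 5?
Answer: 515918170468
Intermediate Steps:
F = 576352
(3445581 - 2474152)*(292*(-4*1*40 + b(8)) + F) = (3445581 - 2474152)*(292*(-4*1*40 + 5) + 576352) = 971429*(292*(-4*40 + 5) + 576352) = 971429*(292*(-160 + 5) + 576352) = 971429*(292*(-155) + 576352) = 971429*(-45260 + 576352) = 971429*531092 = 515918170468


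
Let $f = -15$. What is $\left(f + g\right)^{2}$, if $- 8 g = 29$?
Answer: $\frac{22201}{64} \approx 346.89$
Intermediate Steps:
$g = - \frac{29}{8}$ ($g = \left(- \frac{1}{8}\right) 29 = - \frac{29}{8} \approx -3.625$)
$\left(f + g\right)^{2} = \left(-15 - \frac{29}{8}\right)^{2} = \left(- \frac{149}{8}\right)^{2} = \frac{22201}{64}$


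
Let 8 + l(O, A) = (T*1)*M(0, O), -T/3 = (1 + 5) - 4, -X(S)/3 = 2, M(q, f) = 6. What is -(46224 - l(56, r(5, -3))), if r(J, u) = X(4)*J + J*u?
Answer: -46268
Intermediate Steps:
X(S) = -6 (X(S) = -3*2 = -6)
T = -6 (T = -3*((1 + 5) - 4) = -3*(6 - 4) = -3*2 = -6)
r(J, u) = -6*J + J*u
l(O, A) = -44 (l(O, A) = -8 - 6*1*6 = -8 - 6*6 = -8 - 36 = -44)
-(46224 - l(56, r(5, -3))) = -(46224 - 1*(-44)) = -(46224 + 44) = -1*46268 = -46268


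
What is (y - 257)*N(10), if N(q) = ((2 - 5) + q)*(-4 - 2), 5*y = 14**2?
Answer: 45738/5 ≈ 9147.6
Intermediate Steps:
y = 196/5 (y = (1/5)*14**2 = (1/5)*196 = 196/5 ≈ 39.200)
N(q) = 18 - 6*q (N(q) = (-3 + q)*(-6) = 18 - 6*q)
(y - 257)*N(10) = (196/5 - 257)*(18 - 6*10) = -1089*(18 - 60)/5 = -1089/5*(-42) = 45738/5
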